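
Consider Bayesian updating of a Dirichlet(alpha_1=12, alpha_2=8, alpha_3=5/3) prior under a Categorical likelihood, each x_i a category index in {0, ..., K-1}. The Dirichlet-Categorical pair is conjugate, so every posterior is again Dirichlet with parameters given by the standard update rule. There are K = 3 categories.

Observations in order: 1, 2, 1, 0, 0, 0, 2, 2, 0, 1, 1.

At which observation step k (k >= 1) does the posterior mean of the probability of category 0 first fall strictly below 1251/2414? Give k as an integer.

k = 2

obs 1: x=1 → posterior Dirichlet(12, 9, 5/3)
obs 2: x=2 → posterior Dirichlet(12, 9, 8/3)
obs 3: x=1 → posterior Dirichlet(12, 10, 8/3)
obs 4: x=0 → posterior Dirichlet(13, 10, 8/3)
obs 5: x=0 → posterior Dirichlet(14, 10, 8/3)
obs 6: x=0 → posterior Dirichlet(15, 10, 8/3)
obs 7: x=2 → posterior Dirichlet(15, 10, 11/3)
obs 8: x=2 → posterior Dirichlet(15, 10, 14/3)
obs 9: x=0 → posterior Dirichlet(16, 10, 14/3)
obs 10: x=1 → posterior Dirichlet(16, 11, 14/3)
obs 11: x=1 → posterior Dirichlet(16, 12, 14/3)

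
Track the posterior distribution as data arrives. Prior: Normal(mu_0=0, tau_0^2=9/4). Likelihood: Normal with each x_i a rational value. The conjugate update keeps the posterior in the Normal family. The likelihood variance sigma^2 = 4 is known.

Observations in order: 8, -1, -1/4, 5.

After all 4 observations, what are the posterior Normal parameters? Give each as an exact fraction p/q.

obs 1: x=8 → posterior Normal(72/25, 36/25)
obs 2: x=-1 → posterior Normal(63/34, 18/17)
obs 3: x=-1/4 → posterior Normal(243/172, 36/43)
obs 4: x=5 → posterior Normal(423/208, 9/13)

mu_0=423/208, tau_0^2=9/13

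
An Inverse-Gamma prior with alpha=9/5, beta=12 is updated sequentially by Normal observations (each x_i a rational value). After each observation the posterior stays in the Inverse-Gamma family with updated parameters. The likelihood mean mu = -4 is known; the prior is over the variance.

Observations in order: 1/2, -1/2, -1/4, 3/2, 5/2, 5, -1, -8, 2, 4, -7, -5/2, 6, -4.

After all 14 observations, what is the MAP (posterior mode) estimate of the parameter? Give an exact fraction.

obs 1: x=1/2 → posterior Inverse-Gamma(23/10, 177/8)
obs 2: x=-1/2 → posterior Inverse-Gamma(14/5, 113/4)
obs 3: x=-1/4 → posterior Inverse-Gamma(33/10, 1129/32)
obs 4: x=3/2 → posterior Inverse-Gamma(19/5, 1613/32)
obs 5: x=5/2 → posterior Inverse-Gamma(43/10, 2289/32)
obs 6: x=5 → posterior Inverse-Gamma(24/5, 3585/32)
obs 7: x=-1 → posterior Inverse-Gamma(53/10, 3729/32)
obs 8: x=-8 → posterior Inverse-Gamma(29/5, 3985/32)
obs 9: x=2 → posterior Inverse-Gamma(63/10, 4561/32)
obs 10: x=4 → posterior Inverse-Gamma(34/5, 5585/32)
obs 11: x=-7 → posterior Inverse-Gamma(73/10, 5729/32)
obs 12: x=-5/2 → posterior Inverse-Gamma(39/5, 5765/32)
obs 13: x=6 → posterior Inverse-Gamma(83/10, 7365/32)
obs 14: x=-4 → posterior Inverse-Gamma(44/5, 7365/32)

36825/1568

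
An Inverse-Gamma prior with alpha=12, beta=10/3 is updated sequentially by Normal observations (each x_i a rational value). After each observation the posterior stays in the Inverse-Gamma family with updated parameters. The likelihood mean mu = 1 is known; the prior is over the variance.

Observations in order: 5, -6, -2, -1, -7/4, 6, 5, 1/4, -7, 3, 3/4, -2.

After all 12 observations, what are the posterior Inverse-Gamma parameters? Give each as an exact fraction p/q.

alpha=18, beta=10121/96

obs 1: x=5 → posterior Inverse-Gamma(25/2, 34/3)
obs 2: x=-6 → posterior Inverse-Gamma(13, 215/6)
obs 3: x=-2 → posterior Inverse-Gamma(27/2, 121/3)
obs 4: x=-1 → posterior Inverse-Gamma(14, 127/3)
obs 5: x=-7/4 → posterior Inverse-Gamma(29/2, 4427/96)
obs 6: x=6 → posterior Inverse-Gamma(15, 5627/96)
obs 7: x=5 → posterior Inverse-Gamma(31/2, 6395/96)
obs 8: x=1/4 → posterior Inverse-Gamma(16, 3211/48)
obs 9: x=-7 → posterior Inverse-Gamma(33/2, 4747/48)
obs 10: x=3 → posterior Inverse-Gamma(17, 4843/48)
obs 11: x=3/4 → posterior Inverse-Gamma(35/2, 9689/96)
obs 12: x=-2 → posterior Inverse-Gamma(18, 10121/96)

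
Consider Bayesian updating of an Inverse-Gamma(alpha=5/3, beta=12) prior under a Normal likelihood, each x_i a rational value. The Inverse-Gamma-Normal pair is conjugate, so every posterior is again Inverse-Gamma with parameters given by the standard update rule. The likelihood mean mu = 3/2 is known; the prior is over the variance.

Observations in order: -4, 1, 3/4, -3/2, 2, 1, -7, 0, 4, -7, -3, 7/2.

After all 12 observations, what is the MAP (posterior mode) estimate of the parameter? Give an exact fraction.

11607/832

obs 1: x=-4 → posterior Inverse-Gamma(13/6, 217/8)
obs 2: x=1 → posterior Inverse-Gamma(8/3, 109/4)
obs 3: x=3/4 → posterior Inverse-Gamma(19/6, 881/32)
obs 4: x=-3/2 → posterior Inverse-Gamma(11/3, 1025/32)
obs 5: x=2 → posterior Inverse-Gamma(25/6, 1029/32)
obs 6: x=1 → posterior Inverse-Gamma(14/3, 1033/32)
obs 7: x=-7 → posterior Inverse-Gamma(31/6, 2189/32)
obs 8: x=0 → posterior Inverse-Gamma(17/3, 2225/32)
obs 9: x=4 → posterior Inverse-Gamma(37/6, 2325/32)
obs 10: x=-7 → posterior Inverse-Gamma(20/3, 3481/32)
obs 11: x=-3 → posterior Inverse-Gamma(43/6, 3805/32)
obs 12: x=7/2 → posterior Inverse-Gamma(23/3, 3869/32)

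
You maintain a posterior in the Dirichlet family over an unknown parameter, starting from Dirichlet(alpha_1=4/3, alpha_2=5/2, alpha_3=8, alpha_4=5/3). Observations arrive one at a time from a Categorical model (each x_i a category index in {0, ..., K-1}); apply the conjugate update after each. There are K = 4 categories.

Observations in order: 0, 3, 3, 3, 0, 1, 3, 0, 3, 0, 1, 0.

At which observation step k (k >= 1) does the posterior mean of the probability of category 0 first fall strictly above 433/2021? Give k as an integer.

k = 10

obs 1: x=0 → posterior Dirichlet(7/3, 5/2, 8, 5/3)
obs 2: x=3 → posterior Dirichlet(7/3, 5/2, 8, 8/3)
obs 3: x=3 → posterior Dirichlet(7/3, 5/2, 8, 11/3)
obs 4: x=3 → posterior Dirichlet(7/3, 5/2, 8, 14/3)
obs 5: x=0 → posterior Dirichlet(10/3, 5/2, 8, 14/3)
obs 6: x=1 → posterior Dirichlet(10/3, 7/2, 8, 14/3)
obs 7: x=3 → posterior Dirichlet(10/3, 7/2, 8, 17/3)
obs 8: x=0 → posterior Dirichlet(13/3, 7/2, 8, 17/3)
obs 9: x=3 → posterior Dirichlet(13/3, 7/2, 8, 20/3)
obs 10: x=0 → posterior Dirichlet(16/3, 7/2, 8, 20/3)
obs 11: x=1 → posterior Dirichlet(16/3, 9/2, 8, 20/3)
obs 12: x=0 → posterior Dirichlet(19/3, 9/2, 8, 20/3)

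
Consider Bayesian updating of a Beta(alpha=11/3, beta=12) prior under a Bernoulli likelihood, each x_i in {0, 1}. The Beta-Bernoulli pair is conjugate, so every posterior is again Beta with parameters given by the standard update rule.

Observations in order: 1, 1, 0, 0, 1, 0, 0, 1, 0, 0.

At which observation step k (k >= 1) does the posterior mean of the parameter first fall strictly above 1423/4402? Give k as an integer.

k = 8

obs 1: x=1 → posterior Beta(14/3, 12)
obs 2: x=1 → posterior Beta(17/3, 12)
obs 3: x=0 → posterior Beta(17/3, 13)
obs 4: x=0 → posterior Beta(17/3, 14)
obs 5: x=1 → posterior Beta(20/3, 14)
obs 6: x=0 → posterior Beta(20/3, 15)
obs 7: x=0 → posterior Beta(20/3, 16)
obs 8: x=1 → posterior Beta(23/3, 16)
obs 9: x=0 → posterior Beta(23/3, 17)
obs 10: x=0 → posterior Beta(23/3, 18)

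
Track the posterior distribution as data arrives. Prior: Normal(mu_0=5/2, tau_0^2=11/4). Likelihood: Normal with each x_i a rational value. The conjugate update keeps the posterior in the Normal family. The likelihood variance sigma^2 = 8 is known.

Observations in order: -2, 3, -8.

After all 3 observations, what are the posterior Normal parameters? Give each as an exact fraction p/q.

obs 1: x=-2 → posterior Normal(58/43, 88/43)
obs 2: x=3 → posterior Normal(91/54, 44/27)
obs 3: x=-8 → posterior Normal(3/65, 88/65)

mu_0=3/65, tau_0^2=88/65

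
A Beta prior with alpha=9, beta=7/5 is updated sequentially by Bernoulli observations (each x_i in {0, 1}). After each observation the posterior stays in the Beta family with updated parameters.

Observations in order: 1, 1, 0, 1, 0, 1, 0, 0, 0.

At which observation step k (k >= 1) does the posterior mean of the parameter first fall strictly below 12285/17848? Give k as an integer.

k = 9

obs 1: x=1 → posterior Beta(10, 7/5)
obs 2: x=1 → posterior Beta(11, 7/5)
obs 3: x=0 → posterior Beta(11, 12/5)
obs 4: x=1 → posterior Beta(12, 12/5)
obs 5: x=0 → posterior Beta(12, 17/5)
obs 6: x=1 → posterior Beta(13, 17/5)
obs 7: x=0 → posterior Beta(13, 22/5)
obs 8: x=0 → posterior Beta(13, 27/5)
obs 9: x=0 → posterior Beta(13, 32/5)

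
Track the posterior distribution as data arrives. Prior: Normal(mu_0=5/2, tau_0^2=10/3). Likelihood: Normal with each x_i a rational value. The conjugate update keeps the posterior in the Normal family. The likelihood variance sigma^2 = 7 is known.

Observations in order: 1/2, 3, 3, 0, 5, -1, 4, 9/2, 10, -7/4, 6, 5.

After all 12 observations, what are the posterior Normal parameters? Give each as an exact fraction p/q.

obs 1: x=1/2 → posterior Normal(115/62, 70/31)
obs 2: x=3 → posterior Normal(175/82, 70/41)
obs 3: x=3 → posterior Normal(235/102, 70/51)
obs 4: x=0 → posterior Normal(235/122, 70/61)
obs 5: x=5 → posterior Normal(335/142, 70/71)
obs 6: x=-1 → posterior Normal(35/18, 70/81)
obs 7: x=4 → posterior Normal(395/182, 10/13)
obs 8: x=9/2 → posterior Normal(485/202, 70/101)
obs 9: x=10 → posterior Normal(685/222, 70/111)
obs 10: x=-7/4 → posterior Normal(325/121, 70/121)
obs 11: x=6 → posterior Normal(385/131, 70/131)
obs 12: x=5 → posterior Normal(145/47, 70/141)

mu_0=145/47, tau_0^2=70/141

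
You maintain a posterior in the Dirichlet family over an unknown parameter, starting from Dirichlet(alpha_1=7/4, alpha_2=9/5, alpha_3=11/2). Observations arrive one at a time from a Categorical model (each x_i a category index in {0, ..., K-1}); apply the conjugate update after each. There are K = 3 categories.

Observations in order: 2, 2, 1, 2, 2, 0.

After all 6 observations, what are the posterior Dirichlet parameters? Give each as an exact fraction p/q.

obs 1: x=2 → posterior Dirichlet(7/4, 9/5, 13/2)
obs 2: x=2 → posterior Dirichlet(7/4, 9/5, 15/2)
obs 3: x=1 → posterior Dirichlet(7/4, 14/5, 15/2)
obs 4: x=2 → posterior Dirichlet(7/4, 14/5, 17/2)
obs 5: x=2 → posterior Dirichlet(7/4, 14/5, 19/2)
obs 6: x=0 → posterior Dirichlet(11/4, 14/5, 19/2)

alpha_1=11/4, alpha_2=14/5, alpha_3=19/2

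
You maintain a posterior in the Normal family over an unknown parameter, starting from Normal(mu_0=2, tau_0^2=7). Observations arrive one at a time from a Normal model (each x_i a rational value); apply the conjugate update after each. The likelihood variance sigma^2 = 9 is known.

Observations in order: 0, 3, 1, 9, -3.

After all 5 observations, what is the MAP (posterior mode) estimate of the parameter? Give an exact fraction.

2

obs 1: x=0 → posterior Normal(9/8, 63/16)
obs 2: x=3 → posterior Normal(39/23, 63/23)
obs 3: x=1 → posterior Normal(23/15, 21/10)
obs 4: x=9 → posterior Normal(109/37, 63/37)
obs 5: x=-3 → posterior Normal(2, 63/44)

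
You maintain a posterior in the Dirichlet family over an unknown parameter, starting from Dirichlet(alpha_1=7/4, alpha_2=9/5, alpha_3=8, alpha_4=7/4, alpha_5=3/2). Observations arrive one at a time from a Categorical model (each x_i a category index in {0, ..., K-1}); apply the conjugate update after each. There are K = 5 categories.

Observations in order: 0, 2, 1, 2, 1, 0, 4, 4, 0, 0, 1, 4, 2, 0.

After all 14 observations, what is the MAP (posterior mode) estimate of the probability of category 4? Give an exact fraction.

5/34

obs 1: x=0 → posterior Dirichlet(11/4, 9/5, 8, 7/4, 3/2)
obs 2: x=2 → posterior Dirichlet(11/4, 9/5, 9, 7/4, 3/2)
obs 3: x=1 → posterior Dirichlet(11/4, 14/5, 9, 7/4, 3/2)
obs 4: x=2 → posterior Dirichlet(11/4, 14/5, 10, 7/4, 3/2)
obs 5: x=1 → posterior Dirichlet(11/4, 19/5, 10, 7/4, 3/2)
obs 6: x=0 → posterior Dirichlet(15/4, 19/5, 10, 7/4, 3/2)
obs 7: x=4 → posterior Dirichlet(15/4, 19/5, 10, 7/4, 5/2)
obs 8: x=4 → posterior Dirichlet(15/4, 19/5, 10, 7/4, 7/2)
obs 9: x=0 → posterior Dirichlet(19/4, 19/5, 10, 7/4, 7/2)
obs 10: x=0 → posterior Dirichlet(23/4, 19/5, 10, 7/4, 7/2)
obs 11: x=1 → posterior Dirichlet(23/4, 24/5, 10, 7/4, 7/2)
obs 12: x=4 → posterior Dirichlet(23/4, 24/5, 10, 7/4, 9/2)
obs 13: x=2 → posterior Dirichlet(23/4, 24/5, 11, 7/4, 9/2)
obs 14: x=0 → posterior Dirichlet(27/4, 24/5, 11, 7/4, 9/2)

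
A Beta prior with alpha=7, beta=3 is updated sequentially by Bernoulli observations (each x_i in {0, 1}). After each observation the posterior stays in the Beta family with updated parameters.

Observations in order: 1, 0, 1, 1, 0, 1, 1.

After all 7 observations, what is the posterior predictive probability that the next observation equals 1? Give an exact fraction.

obs 1: x=1 → posterior Beta(8, 3)
obs 2: x=0 → posterior Beta(8, 4)
obs 3: x=1 → posterior Beta(9, 4)
obs 4: x=1 → posterior Beta(10, 4)
obs 5: x=0 → posterior Beta(10, 5)
obs 6: x=1 → posterior Beta(11, 5)
obs 7: x=1 → posterior Beta(12, 5)

12/17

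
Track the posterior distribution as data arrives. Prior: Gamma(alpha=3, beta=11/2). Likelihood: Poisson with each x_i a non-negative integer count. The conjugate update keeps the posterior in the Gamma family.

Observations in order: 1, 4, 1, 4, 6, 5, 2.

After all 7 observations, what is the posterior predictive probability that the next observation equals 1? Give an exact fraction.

115463194561016280204057693481445312500/443426488243037769948249630619149892803

obs 1: x=1 → posterior Gamma(4, 13/2)
obs 2: x=4 → posterior Gamma(8, 15/2)
obs 3: x=1 → posterior Gamma(9, 17/2)
obs 4: x=4 → posterior Gamma(13, 19/2)
obs 5: x=6 → posterior Gamma(19, 21/2)
obs 6: x=5 → posterior Gamma(24, 23/2)
obs 7: x=2 → posterior Gamma(26, 25/2)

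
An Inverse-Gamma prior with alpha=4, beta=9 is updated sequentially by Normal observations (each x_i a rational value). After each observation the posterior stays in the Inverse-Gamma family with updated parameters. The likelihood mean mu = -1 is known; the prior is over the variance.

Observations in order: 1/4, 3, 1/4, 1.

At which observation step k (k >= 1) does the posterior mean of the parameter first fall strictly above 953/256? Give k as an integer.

k = 2

obs 1: x=1/4 → posterior Inverse-Gamma(9/2, 313/32)
obs 2: x=3 → posterior Inverse-Gamma(5, 569/32)
obs 3: x=1/4 → posterior Inverse-Gamma(11/2, 297/16)
obs 4: x=1 → posterior Inverse-Gamma(6, 329/16)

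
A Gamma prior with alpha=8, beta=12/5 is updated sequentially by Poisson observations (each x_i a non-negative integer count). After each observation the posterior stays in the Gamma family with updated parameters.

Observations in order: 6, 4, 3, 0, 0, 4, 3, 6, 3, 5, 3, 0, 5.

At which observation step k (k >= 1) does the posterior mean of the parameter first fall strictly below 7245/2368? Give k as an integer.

obs 1: x=6 → posterior Gamma(14, 17/5)
obs 2: x=4 → posterior Gamma(18, 22/5)
obs 3: x=3 → posterior Gamma(21, 27/5)
obs 4: x=0 → posterior Gamma(21, 32/5)
obs 5: x=0 → posterior Gamma(21, 37/5)
obs 6: x=4 → posterior Gamma(25, 42/5)
obs 7: x=3 → posterior Gamma(28, 47/5)
obs 8: x=6 → posterior Gamma(34, 52/5)
obs 9: x=3 → posterior Gamma(37, 57/5)
obs 10: x=5 → posterior Gamma(42, 62/5)
obs 11: x=3 → posterior Gamma(45, 67/5)
obs 12: x=0 → posterior Gamma(45, 72/5)
obs 13: x=5 → posterior Gamma(50, 77/5)

k = 5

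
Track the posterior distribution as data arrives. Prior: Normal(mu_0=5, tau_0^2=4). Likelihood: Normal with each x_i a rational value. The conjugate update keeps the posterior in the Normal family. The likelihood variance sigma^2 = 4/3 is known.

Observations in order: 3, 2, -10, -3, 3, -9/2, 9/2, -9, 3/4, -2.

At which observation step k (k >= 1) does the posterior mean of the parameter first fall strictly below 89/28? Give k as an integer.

k = 2

obs 1: x=3 → posterior Normal(7/2, 1)
obs 2: x=2 → posterior Normal(20/7, 4/7)
obs 3: x=-10 → posterior Normal(-1, 2/5)
obs 4: x=-3 → posterior Normal(-19/13, 4/13)
obs 5: x=3 → posterior Normal(-5/8, 1/4)
obs 6: x=-9/2 → posterior Normal(-47/38, 4/19)
obs 7: x=9/2 → posterior Normal(-5/11, 2/11)
obs 8: x=-9 → posterior Normal(-37/25, 4/25)
obs 9: x=3/4 → posterior Normal(-139/112, 1/7)
obs 10: x=-2 → posterior Normal(-163/124, 4/31)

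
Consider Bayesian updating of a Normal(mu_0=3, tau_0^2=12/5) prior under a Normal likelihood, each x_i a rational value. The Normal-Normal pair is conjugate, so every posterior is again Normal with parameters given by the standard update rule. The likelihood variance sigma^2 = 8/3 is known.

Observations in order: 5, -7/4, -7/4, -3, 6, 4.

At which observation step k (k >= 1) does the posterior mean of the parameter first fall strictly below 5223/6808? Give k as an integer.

obs 1: x=5 → posterior Normal(75/19, 24/19)
obs 2: x=-7/4 → posterior Normal(237/112, 6/7)
obs 3: x=-7/4 → posterior Normal(87/74, 24/37)
obs 4: x=-3 → posterior Normal(33/92, 12/23)
obs 5: x=6 → posterior Normal(141/110, 24/55)
obs 6: x=4 → posterior Normal(213/128, 3/8)

k = 4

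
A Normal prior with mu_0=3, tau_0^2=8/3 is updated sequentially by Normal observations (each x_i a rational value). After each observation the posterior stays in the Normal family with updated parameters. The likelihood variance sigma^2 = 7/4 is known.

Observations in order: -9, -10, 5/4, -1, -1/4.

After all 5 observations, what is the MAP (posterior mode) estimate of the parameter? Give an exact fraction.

-545/181

obs 1: x=-9 → posterior Normal(-225/53, 56/53)
obs 2: x=-10 → posterior Normal(-109/17, 56/85)
obs 3: x=5/4 → posterior Normal(-505/117, 56/117)
obs 4: x=-1 → posterior Normal(-537/149, 56/149)
obs 5: x=-1/4 → posterior Normal(-545/181, 56/181)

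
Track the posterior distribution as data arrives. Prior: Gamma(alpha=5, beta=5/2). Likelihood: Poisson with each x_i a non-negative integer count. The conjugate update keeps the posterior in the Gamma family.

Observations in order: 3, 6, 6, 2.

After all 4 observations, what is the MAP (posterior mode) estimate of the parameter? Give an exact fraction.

42/13

obs 1: x=3 → posterior Gamma(8, 7/2)
obs 2: x=6 → posterior Gamma(14, 9/2)
obs 3: x=6 → posterior Gamma(20, 11/2)
obs 4: x=2 → posterior Gamma(22, 13/2)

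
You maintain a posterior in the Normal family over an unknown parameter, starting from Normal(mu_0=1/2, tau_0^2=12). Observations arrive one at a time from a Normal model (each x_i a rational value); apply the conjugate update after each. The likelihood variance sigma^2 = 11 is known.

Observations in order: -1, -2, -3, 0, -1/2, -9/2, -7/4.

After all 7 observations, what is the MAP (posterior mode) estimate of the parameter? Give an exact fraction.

obs 1: x=-1 → posterior Normal(-13/46, 132/23)
obs 2: x=-2 → posterior Normal(-61/70, 132/35)
obs 3: x=-3 → posterior Normal(-133/94, 132/47)
obs 4: x=0 → posterior Normal(-133/118, 132/59)
obs 5: x=-1/2 → posterior Normal(-145/142, 132/71)
obs 6: x=-9/2 → posterior Normal(-253/166, 132/83)
obs 7: x=-7/4 → posterior Normal(-59/38, 132/95)

-59/38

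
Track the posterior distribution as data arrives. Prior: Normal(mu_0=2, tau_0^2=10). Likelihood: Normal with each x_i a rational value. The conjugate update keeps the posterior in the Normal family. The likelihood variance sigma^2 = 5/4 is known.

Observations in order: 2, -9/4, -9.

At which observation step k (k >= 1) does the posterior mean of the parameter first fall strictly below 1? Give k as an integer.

k = 2

obs 1: x=2 → posterior Normal(2, 10/9)
obs 2: x=-9/4 → posterior Normal(0, 10/17)
obs 3: x=-9 → posterior Normal(-72/25, 2/5)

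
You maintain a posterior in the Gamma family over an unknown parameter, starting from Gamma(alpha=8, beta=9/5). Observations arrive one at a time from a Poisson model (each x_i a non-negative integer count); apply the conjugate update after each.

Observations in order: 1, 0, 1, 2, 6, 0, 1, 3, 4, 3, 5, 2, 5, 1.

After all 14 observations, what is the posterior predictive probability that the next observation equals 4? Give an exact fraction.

74139387980897414164541585078240691709924986924897929796939246701130502292236094978125/521803045337226371533219060185222766966619949582756954772224792086057555223843472146432

obs 1: x=1 → posterior Gamma(9, 14/5)
obs 2: x=0 → posterior Gamma(9, 19/5)
obs 3: x=1 → posterior Gamma(10, 24/5)
obs 4: x=2 → posterior Gamma(12, 29/5)
obs 5: x=6 → posterior Gamma(18, 34/5)
obs 6: x=0 → posterior Gamma(18, 39/5)
obs 7: x=1 → posterior Gamma(19, 44/5)
obs 8: x=3 → posterior Gamma(22, 49/5)
obs 9: x=4 → posterior Gamma(26, 54/5)
obs 10: x=3 → posterior Gamma(29, 59/5)
obs 11: x=5 → posterior Gamma(34, 64/5)
obs 12: x=2 → posterior Gamma(36, 69/5)
obs 13: x=5 → posterior Gamma(41, 74/5)
obs 14: x=1 → posterior Gamma(42, 79/5)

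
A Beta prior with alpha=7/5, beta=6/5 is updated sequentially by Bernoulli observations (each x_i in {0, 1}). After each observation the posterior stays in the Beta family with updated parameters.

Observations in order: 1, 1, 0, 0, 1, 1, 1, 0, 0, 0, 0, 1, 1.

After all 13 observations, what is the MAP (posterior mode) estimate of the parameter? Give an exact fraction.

obs 1: x=1 → posterior Beta(12/5, 6/5)
obs 2: x=1 → posterior Beta(17/5, 6/5)
obs 3: x=0 → posterior Beta(17/5, 11/5)
obs 4: x=0 → posterior Beta(17/5, 16/5)
obs 5: x=1 → posterior Beta(22/5, 16/5)
obs 6: x=1 → posterior Beta(27/5, 16/5)
obs 7: x=1 → posterior Beta(32/5, 16/5)
obs 8: x=0 → posterior Beta(32/5, 21/5)
obs 9: x=0 → posterior Beta(32/5, 26/5)
obs 10: x=0 → posterior Beta(32/5, 31/5)
obs 11: x=0 → posterior Beta(32/5, 36/5)
obs 12: x=1 → posterior Beta(37/5, 36/5)
obs 13: x=1 → posterior Beta(42/5, 36/5)

37/68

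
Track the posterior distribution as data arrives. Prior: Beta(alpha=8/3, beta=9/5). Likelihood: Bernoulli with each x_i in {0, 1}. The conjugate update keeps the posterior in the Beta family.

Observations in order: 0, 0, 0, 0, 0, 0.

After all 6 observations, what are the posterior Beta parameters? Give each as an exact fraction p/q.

alpha=8/3, beta=39/5

obs 1: x=0 → posterior Beta(8/3, 14/5)
obs 2: x=0 → posterior Beta(8/3, 19/5)
obs 3: x=0 → posterior Beta(8/3, 24/5)
obs 4: x=0 → posterior Beta(8/3, 29/5)
obs 5: x=0 → posterior Beta(8/3, 34/5)
obs 6: x=0 → posterior Beta(8/3, 39/5)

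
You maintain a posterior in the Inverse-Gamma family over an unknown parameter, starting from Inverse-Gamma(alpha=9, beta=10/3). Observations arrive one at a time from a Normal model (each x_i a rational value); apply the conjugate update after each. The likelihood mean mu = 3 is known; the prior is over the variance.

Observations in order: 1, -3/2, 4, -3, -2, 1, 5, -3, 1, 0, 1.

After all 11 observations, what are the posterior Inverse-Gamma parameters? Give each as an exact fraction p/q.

alpha=29/2, beta=1847/24

obs 1: x=1 → posterior Inverse-Gamma(19/2, 16/3)
obs 2: x=-3/2 → posterior Inverse-Gamma(10, 371/24)
obs 3: x=4 → posterior Inverse-Gamma(21/2, 383/24)
obs 4: x=-3 → posterior Inverse-Gamma(11, 815/24)
obs 5: x=-2 → posterior Inverse-Gamma(23/2, 1115/24)
obs 6: x=1 → posterior Inverse-Gamma(12, 1163/24)
obs 7: x=5 → posterior Inverse-Gamma(25/2, 1211/24)
obs 8: x=-3 → posterior Inverse-Gamma(13, 1643/24)
obs 9: x=1 → posterior Inverse-Gamma(27/2, 1691/24)
obs 10: x=0 → posterior Inverse-Gamma(14, 1799/24)
obs 11: x=1 → posterior Inverse-Gamma(29/2, 1847/24)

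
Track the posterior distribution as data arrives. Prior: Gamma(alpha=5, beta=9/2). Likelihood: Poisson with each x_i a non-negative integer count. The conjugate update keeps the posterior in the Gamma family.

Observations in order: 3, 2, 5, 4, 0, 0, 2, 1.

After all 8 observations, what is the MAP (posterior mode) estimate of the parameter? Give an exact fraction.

42/25

obs 1: x=3 → posterior Gamma(8, 11/2)
obs 2: x=2 → posterior Gamma(10, 13/2)
obs 3: x=5 → posterior Gamma(15, 15/2)
obs 4: x=4 → posterior Gamma(19, 17/2)
obs 5: x=0 → posterior Gamma(19, 19/2)
obs 6: x=0 → posterior Gamma(19, 21/2)
obs 7: x=2 → posterior Gamma(21, 23/2)
obs 8: x=1 → posterior Gamma(22, 25/2)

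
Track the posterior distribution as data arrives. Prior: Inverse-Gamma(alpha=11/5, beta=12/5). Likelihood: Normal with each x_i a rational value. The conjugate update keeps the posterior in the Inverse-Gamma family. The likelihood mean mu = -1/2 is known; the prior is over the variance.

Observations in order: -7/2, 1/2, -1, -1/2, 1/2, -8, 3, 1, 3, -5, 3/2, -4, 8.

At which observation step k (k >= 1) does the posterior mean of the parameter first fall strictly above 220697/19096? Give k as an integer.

obs 1: x=-7/2 → posterior Inverse-Gamma(27/10, 69/10)
obs 2: x=1/2 → posterior Inverse-Gamma(16/5, 37/5)
obs 3: x=-1 → posterior Inverse-Gamma(37/10, 301/40)
obs 4: x=-1/2 → posterior Inverse-Gamma(21/5, 301/40)
obs 5: x=1/2 → posterior Inverse-Gamma(47/10, 321/40)
obs 6: x=-8 → posterior Inverse-Gamma(26/5, 723/20)
obs 7: x=3 → posterior Inverse-Gamma(57/10, 1691/40)
obs 8: x=1 → posterior Inverse-Gamma(31/5, 217/5)
obs 9: x=3 → posterior Inverse-Gamma(67/10, 1981/40)
obs 10: x=-5 → posterior Inverse-Gamma(36/5, 1193/20)
obs 11: x=3/2 → posterior Inverse-Gamma(77/10, 1233/20)
obs 12: x=-4 → posterior Inverse-Gamma(41/5, 2711/40)
obs 13: x=8 → posterior Inverse-Gamma(87/10, 1039/10)

k = 13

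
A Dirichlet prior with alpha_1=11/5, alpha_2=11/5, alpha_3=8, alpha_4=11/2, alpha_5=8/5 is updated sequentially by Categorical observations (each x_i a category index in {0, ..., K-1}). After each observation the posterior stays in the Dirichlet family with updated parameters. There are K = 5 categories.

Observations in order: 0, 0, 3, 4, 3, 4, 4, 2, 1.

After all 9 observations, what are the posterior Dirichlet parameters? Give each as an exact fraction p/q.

obs 1: x=0 → posterior Dirichlet(16/5, 11/5, 8, 11/2, 8/5)
obs 2: x=0 → posterior Dirichlet(21/5, 11/5, 8, 11/2, 8/5)
obs 3: x=3 → posterior Dirichlet(21/5, 11/5, 8, 13/2, 8/5)
obs 4: x=4 → posterior Dirichlet(21/5, 11/5, 8, 13/2, 13/5)
obs 5: x=3 → posterior Dirichlet(21/5, 11/5, 8, 15/2, 13/5)
obs 6: x=4 → posterior Dirichlet(21/5, 11/5, 8, 15/2, 18/5)
obs 7: x=4 → posterior Dirichlet(21/5, 11/5, 8, 15/2, 23/5)
obs 8: x=2 → posterior Dirichlet(21/5, 11/5, 9, 15/2, 23/5)
obs 9: x=1 → posterior Dirichlet(21/5, 16/5, 9, 15/2, 23/5)

alpha_1=21/5, alpha_2=16/5, alpha_3=9, alpha_4=15/2, alpha_5=23/5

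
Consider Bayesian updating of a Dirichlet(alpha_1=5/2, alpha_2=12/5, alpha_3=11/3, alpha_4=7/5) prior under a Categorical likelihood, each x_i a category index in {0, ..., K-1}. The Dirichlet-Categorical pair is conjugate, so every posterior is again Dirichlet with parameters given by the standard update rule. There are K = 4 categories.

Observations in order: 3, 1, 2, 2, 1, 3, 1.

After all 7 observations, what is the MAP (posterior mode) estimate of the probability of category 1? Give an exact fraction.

obs 1: x=3 → posterior Dirichlet(5/2, 12/5, 11/3, 12/5)
obs 2: x=1 → posterior Dirichlet(5/2, 17/5, 11/3, 12/5)
obs 3: x=2 → posterior Dirichlet(5/2, 17/5, 14/3, 12/5)
obs 4: x=2 → posterior Dirichlet(5/2, 17/5, 17/3, 12/5)
obs 5: x=1 → posterior Dirichlet(5/2, 22/5, 17/3, 12/5)
obs 6: x=3 → posterior Dirichlet(5/2, 22/5, 17/3, 17/5)
obs 7: x=1 → posterior Dirichlet(5/2, 27/5, 17/3, 17/5)

132/389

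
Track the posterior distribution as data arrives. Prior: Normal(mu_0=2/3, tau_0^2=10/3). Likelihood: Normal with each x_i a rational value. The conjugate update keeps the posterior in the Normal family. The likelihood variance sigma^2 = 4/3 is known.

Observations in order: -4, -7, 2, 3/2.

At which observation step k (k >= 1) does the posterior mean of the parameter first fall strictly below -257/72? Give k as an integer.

obs 1: x=-4 → posterior Normal(-8/3, 20/21)
obs 2: x=-7 → posterior Normal(-161/36, 5/9)
obs 3: x=2 → posterior Normal(-131/51, 20/51)
obs 4: x=3/2 → posterior Normal(-217/132, 10/33)

k = 2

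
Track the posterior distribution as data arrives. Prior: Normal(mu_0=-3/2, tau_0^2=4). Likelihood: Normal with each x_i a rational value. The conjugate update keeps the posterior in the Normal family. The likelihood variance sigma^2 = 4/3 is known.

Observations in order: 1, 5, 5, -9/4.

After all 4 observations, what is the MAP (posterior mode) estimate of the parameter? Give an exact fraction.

obs 1: x=1 → posterior Normal(3/8, 1)
obs 2: x=5 → posterior Normal(33/14, 4/7)
obs 3: x=5 → posterior Normal(63/20, 2/5)
obs 4: x=-9/4 → posterior Normal(99/52, 4/13)

99/52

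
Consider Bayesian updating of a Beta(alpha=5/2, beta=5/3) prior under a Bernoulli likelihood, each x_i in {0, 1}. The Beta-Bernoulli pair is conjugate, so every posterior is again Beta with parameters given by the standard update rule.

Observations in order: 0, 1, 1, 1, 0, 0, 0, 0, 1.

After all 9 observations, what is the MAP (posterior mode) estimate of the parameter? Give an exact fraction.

obs 1: x=0 → posterior Beta(5/2, 8/3)
obs 2: x=1 → posterior Beta(7/2, 8/3)
obs 3: x=1 → posterior Beta(9/2, 8/3)
obs 4: x=1 → posterior Beta(11/2, 8/3)
obs 5: x=0 → posterior Beta(11/2, 11/3)
obs 6: x=0 → posterior Beta(11/2, 14/3)
obs 7: x=0 → posterior Beta(11/2, 17/3)
obs 8: x=0 → posterior Beta(11/2, 20/3)
obs 9: x=1 → posterior Beta(13/2, 20/3)

33/67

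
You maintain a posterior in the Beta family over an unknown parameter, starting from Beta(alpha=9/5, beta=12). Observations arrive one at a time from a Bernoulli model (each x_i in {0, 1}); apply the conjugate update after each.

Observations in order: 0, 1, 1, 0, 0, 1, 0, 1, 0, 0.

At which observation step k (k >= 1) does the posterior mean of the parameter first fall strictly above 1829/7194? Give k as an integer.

obs 1: x=0 → posterior Beta(9/5, 13)
obs 2: x=1 → posterior Beta(14/5, 13)
obs 3: x=1 → posterior Beta(19/5, 13)
obs 4: x=0 → posterior Beta(19/5, 14)
obs 5: x=0 → posterior Beta(19/5, 15)
obs 6: x=1 → posterior Beta(24/5, 15)
obs 7: x=0 → posterior Beta(24/5, 16)
obs 8: x=1 → posterior Beta(29/5, 16)
obs 9: x=0 → posterior Beta(29/5, 17)
obs 10: x=0 → posterior Beta(29/5, 18)

k = 8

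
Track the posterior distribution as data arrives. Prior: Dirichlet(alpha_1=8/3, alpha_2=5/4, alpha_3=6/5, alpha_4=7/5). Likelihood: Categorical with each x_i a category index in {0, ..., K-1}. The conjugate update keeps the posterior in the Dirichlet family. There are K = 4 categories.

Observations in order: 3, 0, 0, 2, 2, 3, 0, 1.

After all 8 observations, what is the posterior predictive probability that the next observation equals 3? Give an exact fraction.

204/871

obs 1: x=3 → posterior Dirichlet(8/3, 5/4, 6/5, 12/5)
obs 2: x=0 → posterior Dirichlet(11/3, 5/4, 6/5, 12/5)
obs 3: x=0 → posterior Dirichlet(14/3, 5/4, 6/5, 12/5)
obs 4: x=2 → posterior Dirichlet(14/3, 5/4, 11/5, 12/5)
obs 5: x=2 → posterior Dirichlet(14/3, 5/4, 16/5, 12/5)
obs 6: x=3 → posterior Dirichlet(14/3, 5/4, 16/5, 17/5)
obs 7: x=0 → posterior Dirichlet(17/3, 5/4, 16/5, 17/5)
obs 8: x=1 → posterior Dirichlet(17/3, 9/4, 16/5, 17/5)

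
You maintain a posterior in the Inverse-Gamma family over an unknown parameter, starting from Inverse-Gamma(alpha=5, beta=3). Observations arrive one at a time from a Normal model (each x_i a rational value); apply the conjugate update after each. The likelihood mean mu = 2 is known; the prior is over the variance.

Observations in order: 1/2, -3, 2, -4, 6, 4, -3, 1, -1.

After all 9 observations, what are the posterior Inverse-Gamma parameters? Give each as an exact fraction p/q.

alpha=19/2, beta=497/8

obs 1: x=1/2 → posterior Inverse-Gamma(11/2, 33/8)
obs 2: x=-3 → posterior Inverse-Gamma(6, 133/8)
obs 3: x=2 → posterior Inverse-Gamma(13/2, 133/8)
obs 4: x=-4 → posterior Inverse-Gamma(7, 277/8)
obs 5: x=6 → posterior Inverse-Gamma(15/2, 341/8)
obs 6: x=4 → posterior Inverse-Gamma(8, 357/8)
obs 7: x=-3 → posterior Inverse-Gamma(17/2, 457/8)
obs 8: x=1 → posterior Inverse-Gamma(9, 461/8)
obs 9: x=-1 → posterior Inverse-Gamma(19/2, 497/8)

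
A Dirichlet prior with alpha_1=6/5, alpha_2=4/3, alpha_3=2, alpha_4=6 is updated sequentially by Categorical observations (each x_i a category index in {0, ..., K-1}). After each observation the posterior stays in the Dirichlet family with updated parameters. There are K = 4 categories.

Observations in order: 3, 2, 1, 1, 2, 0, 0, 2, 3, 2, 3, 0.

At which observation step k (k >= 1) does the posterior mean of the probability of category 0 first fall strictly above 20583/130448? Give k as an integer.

k = 7

obs 1: x=3 → posterior Dirichlet(6/5, 4/3, 2, 7)
obs 2: x=2 → posterior Dirichlet(6/5, 4/3, 3, 7)
obs 3: x=1 → posterior Dirichlet(6/5, 7/3, 3, 7)
obs 4: x=1 → posterior Dirichlet(6/5, 10/3, 3, 7)
obs 5: x=2 → posterior Dirichlet(6/5, 10/3, 4, 7)
obs 6: x=0 → posterior Dirichlet(11/5, 10/3, 4, 7)
obs 7: x=0 → posterior Dirichlet(16/5, 10/3, 4, 7)
obs 8: x=2 → posterior Dirichlet(16/5, 10/3, 5, 7)
obs 9: x=3 → posterior Dirichlet(16/5, 10/3, 5, 8)
obs 10: x=2 → posterior Dirichlet(16/5, 10/3, 6, 8)
obs 11: x=3 → posterior Dirichlet(16/5, 10/3, 6, 9)
obs 12: x=0 → posterior Dirichlet(21/5, 10/3, 6, 9)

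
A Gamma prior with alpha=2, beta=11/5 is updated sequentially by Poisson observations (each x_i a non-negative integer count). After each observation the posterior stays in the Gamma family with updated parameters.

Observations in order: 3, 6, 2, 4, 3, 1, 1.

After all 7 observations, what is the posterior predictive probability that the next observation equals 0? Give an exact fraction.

3807783932766699862493193563344470016/36859027642628666340203552228411828601

obs 1: x=3 → posterior Gamma(5, 16/5)
obs 2: x=6 → posterior Gamma(11, 21/5)
obs 3: x=2 → posterior Gamma(13, 26/5)
obs 4: x=4 → posterior Gamma(17, 31/5)
obs 5: x=3 → posterior Gamma(20, 36/5)
obs 6: x=1 → posterior Gamma(21, 41/5)
obs 7: x=1 → posterior Gamma(22, 46/5)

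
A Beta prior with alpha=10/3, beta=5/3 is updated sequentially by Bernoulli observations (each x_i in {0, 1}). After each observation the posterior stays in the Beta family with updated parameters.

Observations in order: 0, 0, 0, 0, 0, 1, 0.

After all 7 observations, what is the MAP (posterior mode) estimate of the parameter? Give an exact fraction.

obs 1: x=0 → posterior Beta(10/3, 8/3)
obs 2: x=0 → posterior Beta(10/3, 11/3)
obs 3: x=0 → posterior Beta(10/3, 14/3)
obs 4: x=0 → posterior Beta(10/3, 17/3)
obs 5: x=0 → posterior Beta(10/3, 20/3)
obs 6: x=1 → posterior Beta(13/3, 20/3)
obs 7: x=0 → posterior Beta(13/3, 23/3)

1/3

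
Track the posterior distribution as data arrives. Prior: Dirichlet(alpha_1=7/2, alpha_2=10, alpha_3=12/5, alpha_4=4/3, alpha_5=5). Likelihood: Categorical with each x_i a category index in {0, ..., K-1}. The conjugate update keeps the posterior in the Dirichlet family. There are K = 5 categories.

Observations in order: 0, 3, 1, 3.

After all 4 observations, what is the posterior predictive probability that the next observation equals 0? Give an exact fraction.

obs 1: x=0 → posterior Dirichlet(9/2, 10, 12/5, 4/3, 5)
obs 2: x=3 → posterior Dirichlet(9/2, 10, 12/5, 7/3, 5)
obs 3: x=1 → posterior Dirichlet(9/2, 11, 12/5, 7/3, 5)
obs 4: x=3 → posterior Dirichlet(9/2, 11, 12/5, 10/3, 5)

135/787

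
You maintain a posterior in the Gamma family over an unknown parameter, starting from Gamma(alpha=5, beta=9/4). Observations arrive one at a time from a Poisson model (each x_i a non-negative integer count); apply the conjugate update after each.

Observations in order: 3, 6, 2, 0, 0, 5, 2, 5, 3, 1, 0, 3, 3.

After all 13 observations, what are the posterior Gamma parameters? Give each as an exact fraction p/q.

obs 1: x=3 → posterior Gamma(8, 13/4)
obs 2: x=6 → posterior Gamma(14, 17/4)
obs 3: x=2 → posterior Gamma(16, 21/4)
obs 4: x=0 → posterior Gamma(16, 25/4)
obs 5: x=0 → posterior Gamma(16, 29/4)
obs 6: x=5 → posterior Gamma(21, 33/4)
obs 7: x=2 → posterior Gamma(23, 37/4)
obs 8: x=5 → posterior Gamma(28, 41/4)
obs 9: x=3 → posterior Gamma(31, 45/4)
obs 10: x=1 → posterior Gamma(32, 49/4)
obs 11: x=0 → posterior Gamma(32, 53/4)
obs 12: x=3 → posterior Gamma(35, 57/4)
obs 13: x=3 → posterior Gamma(38, 61/4)

alpha=38, beta=61/4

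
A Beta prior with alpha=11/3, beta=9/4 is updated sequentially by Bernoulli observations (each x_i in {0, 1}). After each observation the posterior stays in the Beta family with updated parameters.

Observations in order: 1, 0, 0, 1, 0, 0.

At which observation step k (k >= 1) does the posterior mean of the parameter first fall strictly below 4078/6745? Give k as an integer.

obs 1: x=1 → posterior Beta(14/3, 9/4)
obs 2: x=0 → posterior Beta(14/3, 13/4)
obs 3: x=0 → posterior Beta(14/3, 17/4)
obs 4: x=1 → posterior Beta(17/3, 17/4)
obs 5: x=0 → posterior Beta(17/3, 21/4)
obs 6: x=0 → posterior Beta(17/3, 25/4)

k = 2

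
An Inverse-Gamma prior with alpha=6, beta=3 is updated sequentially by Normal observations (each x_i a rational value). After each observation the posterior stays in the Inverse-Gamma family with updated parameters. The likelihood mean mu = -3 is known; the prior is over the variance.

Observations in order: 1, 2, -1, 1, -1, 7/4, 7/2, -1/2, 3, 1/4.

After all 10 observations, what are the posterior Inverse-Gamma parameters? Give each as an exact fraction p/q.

alpha=11, beta=1509/16

obs 1: x=1 → posterior Inverse-Gamma(13/2, 11)
obs 2: x=2 → posterior Inverse-Gamma(7, 47/2)
obs 3: x=-1 → posterior Inverse-Gamma(15/2, 51/2)
obs 4: x=1 → posterior Inverse-Gamma(8, 67/2)
obs 5: x=-1 → posterior Inverse-Gamma(17/2, 71/2)
obs 6: x=7/4 → posterior Inverse-Gamma(9, 1497/32)
obs 7: x=7/2 → posterior Inverse-Gamma(19/2, 2173/32)
obs 8: x=-1/2 → posterior Inverse-Gamma(10, 2273/32)
obs 9: x=3 → posterior Inverse-Gamma(21/2, 2849/32)
obs 10: x=1/4 → posterior Inverse-Gamma(11, 1509/16)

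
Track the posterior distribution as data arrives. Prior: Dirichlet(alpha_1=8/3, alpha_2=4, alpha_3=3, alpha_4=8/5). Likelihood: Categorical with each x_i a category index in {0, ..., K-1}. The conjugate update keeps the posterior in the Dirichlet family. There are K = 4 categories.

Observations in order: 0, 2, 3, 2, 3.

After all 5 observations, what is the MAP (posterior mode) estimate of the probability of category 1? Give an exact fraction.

obs 1: x=0 → posterior Dirichlet(11/3, 4, 3, 8/5)
obs 2: x=2 → posterior Dirichlet(11/3, 4, 4, 8/5)
obs 3: x=3 → posterior Dirichlet(11/3, 4, 4, 13/5)
obs 4: x=2 → posterior Dirichlet(11/3, 4, 5, 13/5)
obs 5: x=3 → posterior Dirichlet(11/3, 4, 5, 18/5)

45/184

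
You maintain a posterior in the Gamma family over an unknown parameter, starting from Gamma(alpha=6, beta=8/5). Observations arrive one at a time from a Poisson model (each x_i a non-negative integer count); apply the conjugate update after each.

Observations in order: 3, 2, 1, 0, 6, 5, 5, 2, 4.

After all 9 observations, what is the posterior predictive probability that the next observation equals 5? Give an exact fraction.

33101915769009023601020546511655793883736247963156424185767912809375/296935247498943575405874819128027634395547710427547057028653106855936

obs 1: x=3 → posterior Gamma(9, 13/5)
obs 2: x=2 → posterior Gamma(11, 18/5)
obs 3: x=1 → posterior Gamma(12, 23/5)
obs 4: x=0 → posterior Gamma(12, 28/5)
obs 5: x=6 → posterior Gamma(18, 33/5)
obs 6: x=5 → posterior Gamma(23, 38/5)
obs 7: x=5 → posterior Gamma(28, 43/5)
obs 8: x=2 → posterior Gamma(30, 48/5)
obs 9: x=4 → posterior Gamma(34, 53/5)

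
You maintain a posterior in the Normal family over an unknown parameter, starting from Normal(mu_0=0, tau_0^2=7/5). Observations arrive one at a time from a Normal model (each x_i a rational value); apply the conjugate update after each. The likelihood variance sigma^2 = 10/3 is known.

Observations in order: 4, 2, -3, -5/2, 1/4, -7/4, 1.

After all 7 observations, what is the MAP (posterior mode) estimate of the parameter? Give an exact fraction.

0

obs 1: x=4 → posterior Normal(84/71, 70/71)
obs 2: x=2 → posterior Normal(63/46, 35/46)
obs 3: x=-3 → posterior Normal(63/113, 70/113)
obs 4: x=-5/2 → posterior Normal(21/268, 35/67)
obs 5: x=1/4 → posterior Normal(63/620, 14/31)
obs 6: x=-7/4 → posterior Normal(-21/176, 35/88)
obs 7: x=1 → posterior Normal(0, 70/197)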